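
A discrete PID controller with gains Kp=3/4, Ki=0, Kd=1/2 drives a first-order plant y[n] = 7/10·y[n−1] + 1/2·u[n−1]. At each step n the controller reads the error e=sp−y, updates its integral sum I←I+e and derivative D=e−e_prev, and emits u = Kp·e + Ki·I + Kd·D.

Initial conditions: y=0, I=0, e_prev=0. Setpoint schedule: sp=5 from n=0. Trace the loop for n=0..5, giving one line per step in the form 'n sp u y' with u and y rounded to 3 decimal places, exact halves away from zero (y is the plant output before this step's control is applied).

0 5 6.250 0.000
1 5 -0.156 3.125
2 5 2.676 2.109
3 5 1.287 2.814
4 5 1.890 2.613
5 5 1.588 2.775

(exact arithmetic carried between steps; '≈' marks a value shown rounded to 6 d.p. or computed from one; I and e_prev carry over from the previous line; the table rounds u and y to 3 d.p., halves away from zero)
n=0: y=0, sp=5, e=sp−y=5; I=5, D=e−e_prev=5; u=3/4·5+0·5+1/2·5=6.25; next y=7/10·0+1/2·6.25=3.125
n=1: y=3.125, sp=5, e=sp−y=1.875; I=6.875, D=e−e_prev=-3.125; u=3/4·1.875+0·6.875+1/2·(-3.125)=-0.15625; next y=7/10·3.125+1/2·(-0.15625)=2.109375
n=2: y=2.109375, sp=5, e=sp−y=2.890625; I=9.765625, D=e−e_prev=1.015625; u=3/4·2.890625+0·9.765625+1/2·1.015625≈2.675781; next y=7/10·2.109375+1/2·2.675781≈2.814453
n=3: y≈2.814453, sp=5, e=sp−y≈2.185547; I≈11.951172, D=e−e_prev≈-0.705078; u=3/4·2.185547+0·11.951172+1/2·(-0.705078)≈1.286621; next y=7/10·2.814453+1/2·1.286621≈2.613428
n=4: y≈2.613428, sp=5, e=sp−y≈2.386572; I≈14.337744, D=e−e_prev≈0.201025; u=3/4·2.386572+0·14.337744+1/2·0.201025≈1.890442; next y=7/10·2.613428+1/2·1.890442≈2.774620
n=5: y≈2.774620, sp=5, e=sp−y≈2.225380; I≈16.563124, D=e−e_prev≈-0.161193; u=3/4·2.225380+0·16.563124+1/2·(-0.161193)≈1.588438; next y=7/10·2.774620+1/2·1.588438≈2.736453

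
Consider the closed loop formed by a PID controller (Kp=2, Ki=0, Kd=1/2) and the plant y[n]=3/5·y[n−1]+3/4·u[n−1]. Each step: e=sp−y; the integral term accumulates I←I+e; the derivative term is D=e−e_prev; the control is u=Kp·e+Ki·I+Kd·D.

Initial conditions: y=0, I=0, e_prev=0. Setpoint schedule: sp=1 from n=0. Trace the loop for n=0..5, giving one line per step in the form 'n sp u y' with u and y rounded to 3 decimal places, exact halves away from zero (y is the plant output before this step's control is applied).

0 1 2.500 0.000
1 1 -2.688 1.875
2 1 5.164 -0.891
3 1 -6.792 3.339
4 1 11.396 -3.091
5 1 -16.277 6.693

(exact arithmetic carried between steps; '≈' marks a value shown rounded to 6 d.p. or computed from one; I and e_prev carry over from the previous line; the table rounds u and y to 3 d.p., halves away from zero)
n=0: y=0, sp=1, e=sp−y=1; I=1, D=e−e_prev=1; u=2·1+0·1+1/2·1=2.5; next y=3/5·0+3/4·2.5=1.875
n=1: y=1.875, sp=1, e=sp−y=-0.875; I=0.125, D=e−e_prev=-1.875; u=2·(-0.875)+0·0.125+1/2·(-1.875)=-2.6875; next y=3/5·1.875+3/4·(-2.6875)=-0.890625
n=2: y=-0.890625, sp=1, e=sp−y=1.890625; I=2.015625, D=e−e_prev=2.765625; u=2·1.890625+0·2.015625+1/2·2.765625≈5.164063; next y=3/5·(-0.890625)+3/4·5.164063≈3.338672
n=3: y≈3.338672, sp=1, e=sp−y≈-2.338672; I≈-0.323047, D=e−e_prev≈-4.229297; u=2·(-2.338672)+0·(-0.323047)+1/2·(-4.229297)≈-6.791992; next y=3/5·3.338672+3/4·(-6.791992)≈-3.090791
n=4: y≈-3.090791, sp=1, e=sp−y≈4.090791; I≈3.767744, D=e−e_prev≈6.429463; u=2·4.090791+0·3.767744+1/2·6.429463≈11.396313; next y=3/5·(-3.090791)+3/4·11.396313≈6.692760
n=5: y≈6.692760, sp=1, e=sp−y≈-5.692760; I≈-1.925016, D=e−e_prev≈-9.783552; u=2·(-5.692760)+0·(-1.925016)+1/2·(-9.783552)≈-16.277297; next y=3/5·6.692760+3/4·(-16.277297)≈-8.192316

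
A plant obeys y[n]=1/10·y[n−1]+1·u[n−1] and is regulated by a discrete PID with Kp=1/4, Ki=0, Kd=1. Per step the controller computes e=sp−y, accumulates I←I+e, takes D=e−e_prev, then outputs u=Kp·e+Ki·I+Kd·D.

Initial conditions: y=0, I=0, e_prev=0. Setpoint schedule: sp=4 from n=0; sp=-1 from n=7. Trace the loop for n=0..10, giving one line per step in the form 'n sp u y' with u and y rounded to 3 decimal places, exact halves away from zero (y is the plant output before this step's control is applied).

0 4 5.000 0.000
1 4 -5.250 5.000
2 4 11.938 -4.750
3 4 -18.078 11.463
4 4 33.627 -16.932
5 4 -55.850 31.934
6 4 98.754 -52.656
7 -1 -174.767 93.489
8 -1 300.011 -165.418
9 -1 -520.005 283.470
10 -1 897.793 -491.658

(exact arithmetic carried between steps; '≈' marks a value shown rounded to 6 d.p. or computed from one; I and e_prev carry over from the previous line; the table rounds u and y to 3 d.p., halves away from zero)
n=0: y=0, sp=4, e=sp−y=4; I=4, D=e−e_prev=4; u=1/4·4+0·4+1·4=5; next y=1/10·0+1·5=5
n=1: y=5, sp=4, e=sp−y=-1; I=3, D=e−e_prev=-5; u=1/4·(-1)+0·3+1·(-5)=-5.25; next y=1/10·5+1·(-5.25)=-4.75
n=2: y=-4.75, sp=4, e=sp−y=8.75; I=11.75, D=e−e_prev=9.75; u=1/4·8.75+0·11.75+1·9.75=11.9375; next y=1/10·(-4.75)+1·11.9375=11.4625
n=3: y=11.4625, sp=4, e=sp−y=-7.4625; I=4.2875, D=e−e_prev=-16.2125; u=1/4·(-7.4625)+0·4.2875+1·(-16.2125)=-18.078125; next y=1/10·11.4625+1·(-18.078125)=-16.931875
n=4: y=-16.931875, sp=4, e=sp−y=20.931875; I=25.219375, D=e−e_prev=28.394375; u=1/4·20.931875+0·25.219375+1·28.394375≈33.627344; next y=1/10·(-16.931875)+1·33.627344≈31.934156
n=5: y≈31.934156, sp=4, e=sp−y≈-27.934156; I≈-2.714781, D=e−e_prev≈-48.866031; u=1/4·(-27.934156)+0·(-2.714781)+1·(-48.866031)≈-55.849570; next y=1/10·31.934156+1·(-55.849570)≈-52.656155
n=6: y≈-52.656155, sp=4, e=sp−y≈56.656155; I≈53.941373, D=e−e_prev≈84.590311; u=1/4·56.656155+0·53.941373+1·84.590311≈98.754350; next y=1/10·(-52.656155)+1·98.754350≈93.488734
n=7: y≈93.488734, sp=-1, e=sp−y≈-94.488734; I≈-40.547361, D=e−e_prev≈-151.144889; u=1/4·(-94.488734)+0·(-40.547361)+1·(-151.144889)≈-174.767072; next y=1/10·93.488734+1·(-174.767072)≈-165.418199
n=8: y≈-165.418199, sp=-1, e=sp−y≈164.418199; I≈123.870838, D=e−e_prev≈258.906933; u=1/4·164.418199+0·123.870838+1·258.906933≈300.011483; next y=1/10·(-165.418199)+1·300.011483≈283.469663
n=9: y≈283.469663, sp=-1, e=sp−y≈-284.469663; I≈-160.598825, D=e−e_prev≈-448.887862; u=1/4·(-284.469663)+0·(-160.598825)+1·(-448.887862)≈-520.005278; next y=1/10·283.469663+1·(-520.005278)≈-491.658311
n=10: y≈-491.658311, sp=-1, e=sp−y≈490.658311; I≈330.059487, D=e−e_prev≈775.127974; u=1/4·490.658311+0·330.059487+1·775.127974≈897.792552; next y=1/10·(-491.658311)+1·897.792552≈848.626721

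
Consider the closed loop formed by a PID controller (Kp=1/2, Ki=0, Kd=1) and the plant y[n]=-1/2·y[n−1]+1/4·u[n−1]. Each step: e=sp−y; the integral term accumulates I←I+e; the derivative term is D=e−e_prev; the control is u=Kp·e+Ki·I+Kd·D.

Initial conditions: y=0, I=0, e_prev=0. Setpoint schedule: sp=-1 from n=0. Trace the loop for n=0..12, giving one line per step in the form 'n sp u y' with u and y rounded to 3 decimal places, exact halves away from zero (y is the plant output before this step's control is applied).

0 -1 -1.500 0.000
1 -1 0.063 -0.375
2 -1 -1.180 0.203
3 -1 0.298 -0.396
4 -1 -1.306 0.273
5 -1 0.467 -0.463
6 -1 -1.485 0.348
7 -1 0.666 -0.545
8 -1 -1.704 0.439
9 -1 0.907 -0.646
10 -1 -1.970 0.550
11 -1 1.201 -0.767
12 -1 -2.293 0.684

(exact arithmetic carried between steps; '≈' marks a value shown rounded to 6 d.p. or computed from one; I and e_prev carry over from the previous line; the table rounds u and y to 3 d.p., halves away from zero)
n=0: y=0, sp=-1, e=sp−y=-1; I=-1, D=e−e_prev=-1; u=1/2·(-1)+0·(-1)+1·(-1)=-1.5; next y=-1/2·0+1/4·(-1.5)=-0.375
n=1: y=-0.375, sp=-1, e=sp−y=-0.625; I=-1.625, D=e−e_prev=0.375; u=1/2·(-0.625)+0·(-1.625)+1·0.375=0.0625; next y=-1/2·(-0.375)+1/4·0.0625=0.203125
n=2: y=0.203125, sp=-1, e=sp−y=-1.203125; I=-2.828125, D=e−e_prev=-0.578125; u=1/2·(-1.203125)+0·(-2.828125)+1·(-0.578125)≈-1.179688; next y=-1/2·0.203125+1/4·(-1.179688)≈-0.396484
n=3: y≈-0.396484, sp=-1, e=sp−y≈-0.603516; I≈-3.431641, D=e−e_prev≈0.599609; u=1/2·(-0.603516)+0·(-3.431641)+1·0.599609≈0.297852; next y=-1/2·(-0.396484)+1/4·0.297852≈0.272705
n=4: y≈0.272705, sp=-1, e=sp−y≈-1.272705; I≈-4.704346, D=e−e_prev≈-0.669189; u=1/2·(-1.272705)+0·(-4.704346)+1·(-0.669189)≈-1.305542; next y=-1/2·0.272705+1/4·(-1.305542)≈-0.462738
n=5: y≈-0.462738, sp=-1, e=sp−y≈-0.537262; I≈-5.241608, D=e−e_prev≈0.735443; u=1/2·(-0.537262)+0·(-5.241608)+1·0.735443≈0.466812; next y=-1/2·(-0.462738)+1/4·0.466812≈0.348072
n=6: y≈0.348072, sp=-1, e=sp−y≈-1.348072; I≈-6.589680, D=e−e_prev≈-0.810810; u=1/2·(-1.348072)+0·(-6.589680)+1·(-0.810810)≈-1.484846; next y=-1/2·0.348072+1/4·(-1.484846)≈-0.545248
n=7: y≈-0.545248, sp=-1, e=sp−y≈-0.454752; I≈-7.044432, D=e−e_prev≈0.893320; u=1/2·(-0.454752)+0·(-7.044432)+1·0.893320≈0.665943; next y=-1/2·(-0.545248)+1/4·0.665943≈0.439110
n=8: y≈0.439110, sp=-1, e=sp−y≈-1.439110; I≈-8.483542, D=e−e_prev≈-0.984357; u=1/2·(-1.439110)+0·(-8.483542)+1·(-0.984357)≈-1.703912; next y=-1/2·0.439110+1/4·(-1.703912)≈-0.645533
n=9: y≈-0.645533, sp=-1, e=sp−y≈-0.354467; I≈-8.838009, D=e−e_prev≈1.084642; u=1/2·(-0.354467)+0·(-8.838009)+1·1.084642≈0.907409; next y=-1/2·(-0.645533)+1/4·0.907409≈0.549619
n=10: y≈0.549619, sp=-1, e=sp−y≈-1.549619; I≈-10.387628, D=e−e_prev≈-1.195151; u=1/2·(-1.549619)+0·(-10.387628)+1·(-1.195151)≈-1.969961; next y=-1/2·0.549619+1/4·(-1.969961)≈-0.767299
n=11: y≈-0.767299, sp=-1, e=sp−y≈-0.232701; I≈-10.620328, D=e−e_prev≈1.316918; u=1/2·(-0.232701)+0·(-10.620328)+1·1.316918≈1.200568; next y=-1/2·(-0.767299)+1/4·1.200568≈0.683792
n=12: y≈0.683792, sp=-1, e=sp−y≈-1.683792; I≈-12.304120, D=e−e_prev≈-1.451091; u=1/2·(-1.683792)+0·(-12.304120)+1·(-1.451091)≈-2.292987; next y=-1/2·0.683792+1/4·(-2.292987)≈-0.915143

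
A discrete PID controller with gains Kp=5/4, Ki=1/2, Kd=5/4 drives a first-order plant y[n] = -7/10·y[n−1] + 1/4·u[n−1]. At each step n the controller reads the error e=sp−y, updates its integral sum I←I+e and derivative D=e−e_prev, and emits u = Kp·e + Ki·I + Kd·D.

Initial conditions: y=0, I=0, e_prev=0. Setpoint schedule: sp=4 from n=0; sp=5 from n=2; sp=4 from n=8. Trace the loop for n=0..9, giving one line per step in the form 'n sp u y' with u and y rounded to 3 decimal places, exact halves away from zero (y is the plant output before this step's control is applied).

(exact arithmetic carried between steps; '≈' marks a value shown rounded to 6 d.p. or computed from one; I and e_prev carry over from the previous line; the table rounds u and y to 3 d.p., halves away from zero)
n=0: y=0, sp=4, e=sp−y=4; I=4, D=e−e_prev=4; u=5/4·4+1/2·4+5/4·4=12; next y=-7/10·0+1/4·12=3
n=1: y=3, sp=4, e=sp−y=1; I=5, D=e−e_prev=-3; u=5/4·1+1/2·5+5/4·(-3)=0; next y=-7/10·3+1/4·0=-2.1
n=2: y=-2.1, sp=5, e=sp−y=7.1; I=12.1, D=e−e_prev=6.1; u=5/4·7.1+1/2·12.1+5/4·6.1=22.55; next y=-7/10·(-2.1)+1/4·22.55=7.1075
n=3: y=7.1075, sp=5, e=sp−y=-2.1075; I=9.9925, D=e−e_prev=-9.2075; u=5/4·(-2.1075)+1/2·9.9925+5/4·(-9.2075)=-9.1475; next y=-7/10·7.1075+1/4·(-9.1475)=-7.262125
n=4: y=-7.262125, sp=5, e=sp−y=12.262125; I=22.254625, D=e−e_prev=14.369625; u=5/4·12.262125+1/2·22.254625+5/4·14.369625=44.417; next y=-7/10·(-7.262125)+1/4·44.417≈16.187738
n=5: y≈16.187738, sp=5, e=sp−y≈-11.187738; I≈11.066888, D=e−e_prev≈-23.449863; u=5/4·(-11.187738)+1/2·11.066888+5/4·(-23.449863)≈-37.763556; next y=-7/10·16.187738+1/4·(-37.763556)≈-20.772305
n=6: y≈-20.772305, sp=5, e=sp−y≈25.772305; I≈36.839193, D=e−e_prev≈36.960043; u=5/4·25.772305+1/2·36.839193+5/4·36.960043≈96.835032; next y=-7/10·(-20.772305)+1/4·96.835032≈38.749372
n=7: y≈38.749372, sp=5, e=sp−y≈-33.749372; I≈3.089821, D=e−e_prev≈-59.521677; u=5/4·(-33.749372)+1/2·3.089821+5/4·(-59.521677)≈-115.043900; next y=-7/10·38.749372+1/4·(-115.043900)≈-55.885535
n=8: y≈-55.885535, sp=4, e=sp−y≈59.885535; I≈62.975356, D=e−e_prev≈93.634907; u=5/4·59.885535+1/2·62.975356+5/4·93.634907≈223.388231; next y=-7/10·(-55.885535)+1/4·223.388231≈94.966932
n=9: y≈94.966932, sp=4, e=sp−y≈-90.966932; I≈-27.991576, D=e−e_prev≈-150.852467; u=5/4·(-90.966932)+1/2·(-27.991576)+5/4·(-150.852467)≈-316.270037; next y=-7/10·94.966932+1/4·(-316.270037)≈-145.544362

0 4 12.000 0.000
1 4 0.000 3.000
2 5 22.550 -2.100
3 5 -9.148 7.108
4 5 44.417 -7.262
5 5 -37.764 16.188
6 5 96.835 -20.772
7 5 -115.044 38.749
8 4 223.388 -55.886
9 4 -316.270 94.967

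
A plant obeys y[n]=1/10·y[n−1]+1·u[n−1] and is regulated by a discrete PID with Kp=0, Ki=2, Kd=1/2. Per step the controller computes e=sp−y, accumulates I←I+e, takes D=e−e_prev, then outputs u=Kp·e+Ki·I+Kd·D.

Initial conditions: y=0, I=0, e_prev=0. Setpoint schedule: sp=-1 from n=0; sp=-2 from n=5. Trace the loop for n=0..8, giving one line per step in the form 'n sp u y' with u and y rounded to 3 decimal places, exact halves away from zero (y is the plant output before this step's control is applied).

(exact arithmetic carried between steps; '≈' marks a value shown rounded to 6 d.p. or computed from one; I and e_prev carry over from the previous line; the table rounds u and y to 3 d.p., halves away from zero)
n=0: y=0, sp=-1, e=sp−y=-1; I=-1, D=e−e_prev=-1; u=0·(-1)+2·(-1)+1/2·(-1)=-2.5; next y=1/10·0+1·(-2.5)=-2.5
n=1: y=-2.5, sp=-1, e=sp−y=1.5; I=0.5, D=e−e_prev=2.5; u=0·1.5+2·0.5+1/2·2.5=2.25; next y=1/10·(-2.5)+1·2.25=2
n=2: y=2, sp=-1, e=sp−y=-3; I=-2.5, D=e−e_prev=-4.5; u=0·(-3)+2·(-2.5)+1/2·(-4.5)=-7.25; next y=1/10·2+1·(-7.25)=-7.05
n=3: y=-7.05, sp=-1, e=sp−y=6.05; I=3.55, D=e−e_prev=9.05; u=0·6.05+2·3.55+1/2·9.05=11.625; next y=1/10·(-7.05)+1·11.625=10.92
n=4: y=10.92, sp=-1, e=sp−y=-11.92; I=-8.37, D=e−e_prev=-17.97; u=0·(-11.92)+2·(-8.37)+1/2·(-17.97)=-25.725; next y=1/10·10.92+1·(-25.725)=-24.633
n=5: y=-24.633, sp=-2, e=sp−y=22.633; I=14.263, D=e−e_prev=34.553; u=0·22.633+2·14.263+1/2·34.553=45.8025; next y=1/10·(-24.633)+1·45.8025=43.3392
n=6: y=43.3392, sp=-2, e=sp−y=-45.3392; I=-31.0762, D=e−e_prev=-67.9722; u=0·(-45.3392)+2·(-31.0762)+1/2·(-67.9722)=-96.1385; next y=1/10·43.3392+1·(-96.1385)=-91.80458
n=7: y=-91.80458, sp=-2, e=sp−y=89.80458; I=58.72838, D=e−e_prev=135.14378; u=0·89.80458+2·58.72838+1/2·135.14378=185.02865; next y=1/10·(-91.80458)+1·185.02865=175.848192
n=8: y=175.848192, sp=-2, e=sp−y=-177.848192; I=-119.119812, D=e−e_prev=-267.652772; u=0·(-177.848192)+2·(-119.119812)+1/2·(-267.652772)=-372.06601; next y=1/10·175.848192+1·(-372.06601)≈-354.481191

0 -1 -2.500 0.000
1 -1 2.250 -2.500
2 -1 -7.250 2.000
3 -1 11.625 -7.050
4 -1 -25.725 10.920
5 -2 45.803 -24.633
6 -2 -96.139 43.339
7 -2 185.029 -91.805
8 -2 -372.066 175.848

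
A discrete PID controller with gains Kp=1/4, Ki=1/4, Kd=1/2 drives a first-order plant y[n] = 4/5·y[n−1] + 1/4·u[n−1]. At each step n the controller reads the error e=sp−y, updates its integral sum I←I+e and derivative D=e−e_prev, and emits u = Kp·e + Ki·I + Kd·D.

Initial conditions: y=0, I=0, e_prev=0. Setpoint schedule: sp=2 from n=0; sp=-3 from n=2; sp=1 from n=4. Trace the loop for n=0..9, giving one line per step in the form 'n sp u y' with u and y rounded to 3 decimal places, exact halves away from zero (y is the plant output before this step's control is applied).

0 2 2.000 0.000
1 2 1.000 0.500
2 -3 -3.525 0.650
3 -3 -0.851 -0.361
4 1 2.124 -0.502
5 1 -0.202 0.130
6 1 0.408 0.053
7 1 0.515 0.144
8 1 0.675 0.244
9 1 0.794 0.364

(exact arithmetic carried between steps; '≈' marks a value shown rounded to 6 d.p. or computed from one; I and e_prev carry over from the previous line; the table rounds u and y to 3 d.p., halves away from zero)
n=0: y=0, sp=2, e=sp−y=2; I=2, D=e−e_prev=2; u=1/4·2+1/4·2+1/2·2=2; next y=4/5·0+1/4·2=0.5
n=1: y=0.5, sp=2, e=sp−y=1.5; I=3.5, D=e−e_prev=-0.5; u=1/4·1.5+1/4·3.5+1/2·(-0.5)=1; next y=4/5·0.5+1/4·1=0.65
n=2: y=0.65, sp=-3, e=sp−y=-3.65; I=-0.15, D=e−e_prev=-5.15; u=1/4·(-3.65)+1/4·(-0.15)+1/2·(-5.15)=-3.525; next y=4/5·0.65+1/4·(-3.525)=-0.36125
n=3: y=-0.36125, sp=-3, e=sp−y=-2.63875; I=-2.78875, D=e−e_prev=1.01125; u=1/4·(-2.63875)+1/4·(-2.78875)+1/2·1.01125=-0.85125; next y=4/5·(-0.36125)+1/4·(-0.85125)≈-0.501813
n=4: y≈-0.501813, sp=1, e=sp−y≈1.501813; I≈-1.286938, D=e−e_prev≈4.140563; u=1/4·1.501813+1/4·(-1.286938)+1/2·4.140563≈2.124; next y=4/5·(-0.501813)+1/4·2.124≈0.12955
n=5: y=0.12955, sp=1, e=sp−y=0.87045; I≈-0.416488, D=e−e_prev≈-0.631363; u=1/4·0.87045+1/4·(-0.416488)+1/2·(-0.631363)≈-0.202191; next y=4/5·0.12955+1/4·(-0.202191)≈0.053092
n=6: y≈0.053092, sp=1, e=sp−y≈0.946908; I≈0.530420, D=e−e_prev≈0.076458; u=1/4·0.946908+1/4·0.530420+1/2·0.076458≈0.407561; next y=4/5·0.053092+1/4·0.407561≈0.144364
n=7: y≈0.144364, sp=1, e=sp−y≈0.855636; I≈1.386056, D=e−e_prev≈-0.091272; u=1/4·0.855636+1/4·1.386056+1/2·(-0.091272)≈0.514787; next y=4/5·0.144364+1/4·0.514787≈0.244188
n=8: y≈0.244188, sp=1, e=sp−y≈0.755812; I≈2.141868, D=e−e_prev≈-0.099824; u=1/4·0.755812+1/4·2.141868+1/2·(-0.099824)≈0.674508; next y=4/5·0.244188+1/4·0.674508≈0.363977
n=9: y≈0.363977, sp=1, e=sp−y≈0.636023; I≈2.777891, D=e−e_prev≈-0.119789; u=1/4·0.636023+1/4·2.777891+1/2·(-0.119789)≈0.793584; next y=4/5·0.363977+1/4·0.793584≈0.489578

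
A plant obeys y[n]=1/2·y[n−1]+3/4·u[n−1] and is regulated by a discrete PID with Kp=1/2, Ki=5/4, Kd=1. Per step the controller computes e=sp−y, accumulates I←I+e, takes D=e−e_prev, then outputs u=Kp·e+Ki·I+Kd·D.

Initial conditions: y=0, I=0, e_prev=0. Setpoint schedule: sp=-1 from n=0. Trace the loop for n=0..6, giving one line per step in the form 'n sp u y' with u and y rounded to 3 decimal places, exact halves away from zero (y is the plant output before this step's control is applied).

0 -1 -2.750 0.000
1 -1 2.672 -2.063
2 -1 -6.409 0.973
3 -1 8.716 -4.321
4 -1 -16.345 4.377
5 -1 25.361 -10.070
6 -1 -43.902 13.986

(exact arithmetic carried between steps; '≈' marks a value shown rounded to 6 d.p. or computed from one; I and e_prev carry over from the previous line; the table rounds u and y to 3 d.p., halves away from zero)
n=0: y=0, sp=-1, e=sp−y=-1; I=-1, D=e−e_prev=-1; u=1/2·(-1)+5/4·(-1)+1·(-1)=-2.75; next y=1/2·0+3/4·(-2.75)=-2.0625
n=1: y=-2.0625, sp=-1, e=sp−y=1.0625; I=0.0625, D=e−e_prev=2.0625; u=1/2·1.0625+5/4·0.0625+1·2.0625=2.671875; next y=1/2·(-2.0625)+3/4·2.671875≈0.972656
n=2: y≈0.972656, sp=-1, e=sp−y≈-1.972656; I≈-1.910156, D=e−e_prev≈-3.035156; u=1/2·(-1.972656)+5/4·(-1.910156)+1·(-3.035156)≈-6.409180; next y=1/2·0.972656+3/4·(-6.409180)≈-4.320557
n=3: y≈-4.320557, sp=-1, e=sp−y≈3.320557; I≈1.410400, D=e−e_prev≈5.293213; u=1/2·3.320557+5/4·1.410400+1·5.293213≈8.716492; next y=1/2·(-4.320557)+3/4·8.716492≈4.377090
n=4: y≈4.377090, sp=-1, e=sp−y≈-5.377090; I≈-3.966690, D=e−e_prev≈-8.697647; u=1/2·(-5.377090)+5/4·(-3.966690)+1·(-8.697647)≈-16.344555; next y=1/2·4.377090+3/4·(-16.344555)≈-10.069871
n=5: y≈-10.069871, sp=-1, e=sp−y≈9.069871; I≈5.103181, D=e−e_prev≈14.446961; u=1/2·9.069871+5/4·5.103181+1·14.446961≈25.360873; next y=1/2·(-10.069871)+3/4·25.360873≈13.985719
n=6: y≈13.985719, sp=-1, e=sp−y≈-14.985719; I≈-9.882538, D=e−e_prev≈-24.055590; u=1/2·(-14.985719)+5/4·(-9.882538)+1·(-24.055590)≈-43.901623; next y=1/2·13.985719+3/4·(-43.901623)≈-25.933357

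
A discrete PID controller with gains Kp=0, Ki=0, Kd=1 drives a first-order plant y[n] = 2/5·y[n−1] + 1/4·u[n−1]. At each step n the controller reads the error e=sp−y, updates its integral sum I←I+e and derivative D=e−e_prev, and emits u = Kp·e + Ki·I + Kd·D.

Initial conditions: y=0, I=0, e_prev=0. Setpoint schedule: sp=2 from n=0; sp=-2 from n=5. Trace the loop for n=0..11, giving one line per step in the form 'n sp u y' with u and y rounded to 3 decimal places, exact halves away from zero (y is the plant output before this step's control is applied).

0 2 2.000 0.000
1 2 -0.500 0.500
2 2 0.425 0.075
3 2 -0.061 0.136
4 2 0.097 0.039
5 -2 -4.001 0.040
6 -2 1.024 -0.984
7 -2 -0.847 -0.138
8 -2 0.129 -0.267
9 -2 -0.192 -0.074
10 -2 0.003 -0.078
11 -2 -0.048 -0.030

(exact arithmetic carried between steps; '≈' marks a value shown rounded to 6 d.p. or computed from one; I and e_prev carry over from the previous line; the table rounds u and y to 3 d.p., halves away from zero)
n=0: y=0, sp=2, e=sp−y=2; I=2, D=e−e_prev=2; u=0·2+0·2+1·2=2; next y=2/5·0+1/4·2=0.5
n=1: y=0.5, sp=2, e=sp−y=1.5; I=3.5, D=e−e_prev=-0.5; u=0·1.5+0·3.5+1·(-0.5)=-0.5; next y=2/5·0.5+1/4·(-0.5)=0.075
n=2: y=0.075, sp=2, e=sp−y=1.925; I=5.425, D=e−e_prev=0.425; u=0·1.925+0·5.425+1·0.425=0.425; next y=2/5·0.075+1/4·0.425=0.13625
n=3: y=0.13625, sp=2, e=sp−y=1.86375; I=7.28875, D=e−e_prev=-0.06125; u=0·1.86375+0·7.28875+1·(-0.06125)=-0.06125; next y=2/5·0.13625+1/4·(-0.06125)≈0.039188
n=4: y≈0.039188, sp=2, e=sp−y≈1.960813; I≈9.249563, D=e−e_prev≈0.097063; u=0·1.960813+0·9.249563+1·0.097063≈0.097063; next y=2/5·0.039188+1/4·0.097063≈0.039941
n=5: y≈0.039941, sp=-2, e=sp−y≈-2.039941; I≈7.209622, D=e−e_prev≈-4.000753; u=0·(-2.039941)+0·7.209622+1·(-4.000753)≈-4.000753; next y=2/5·0.039941+1/4·(-4.000753)≈-0.984212
n=6: y≈-0.984212, sp=-2, e=sp−y≈-1.015788; I≈6.193834, D=e−e_prev≈1.024153; u=0·(-1.015788)+0·6.193834+1·1.024153≈1.024153; next y=2/5·(-0.984212)+1/4·1.024153≈-0.137647
n=7: y≈-0.137647, sp=-2, e=sp−y≈-1.862353; I≈4.331481, D=e−e_prev≈-0.846565; u=0·(-1.862353)+0·4.331481+1·(-0.846565)≈-0.846565; next y=2/5·(-0.137647)+1/4·(-0.846565)≈-0.266700
n=8: y≈-0.266700, sp=-2, e=sp−y≈-1.733300; I≈2.598181, D=e−e_prev≈0.129053; u=0·(-1.733300)+0·2.598181+1·0.129053≈0.129053; next y=2/5·(-0.266700)+1/4·0.129053≈-0.074417
n=9: y≈-0.074417, sp=-2, e=sp−y≈-1.925583; I≈0.672597, D=e−e_prev≈-0.192283; u=0·(-1.925583)+0·0.672597+1·(-0.192283)≈-0.192283; next y=2/5·(-0.074417)+1/4·(-0.192283)≈-0.077838
n=10: y≈-0.077838, sp=-2, e=sp−y≈-1.922162; I≈-1.249565, D=e−e_prev≈0.003421; u=0·(-1.922162)+0·(-1.249565)+1·0.003421≈0.003421; next y=2/5·(-0.077838)+1/4·0.003421≈-0.030280
n=11: y≈-0.030280, sp=-2, e=sp−y≈-1.969720; I≈-3.219285, D=e−e_prev≈-0.047558; u=0·(-1.969720)+0·(-3.219285)+1·(-0.047558)≈-0.047558; next y=2/5·(-0.030280)+1/4·(-0.047558)≈-0.024001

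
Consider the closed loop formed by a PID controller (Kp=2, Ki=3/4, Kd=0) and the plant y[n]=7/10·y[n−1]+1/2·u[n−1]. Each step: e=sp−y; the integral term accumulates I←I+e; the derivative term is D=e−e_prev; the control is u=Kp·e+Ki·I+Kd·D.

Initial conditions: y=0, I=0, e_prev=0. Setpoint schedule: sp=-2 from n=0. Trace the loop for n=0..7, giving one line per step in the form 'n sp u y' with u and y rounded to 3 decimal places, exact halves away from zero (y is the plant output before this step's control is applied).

0 -2 -5.500 0.000
1 -2 0.563 -2.750
2 -2 -1.917 -1.644
3 -2 -0.904 -2.109
4 -2 -1.319 -1.929
5 -2 -1.150 -2.010
6 -2 -1.219 -1.982
7 -2 -1.191 -1.997

(exact arithmetic carried between steps; '≈' marks a value shown rounded to 6 d.p. or computed from one; I and e_prev carry over from the previous line; the table rounds u and y to 3 d.p., halves away from zero)
n=0: y=0, sp=-2, e=sp−y=-2; I=-2, D=e−e_prev=-2; u=2·(-2)+3/4·(-2)+0·(-2)=-5.5; next y=7/10·0+1/2·(-5.5)=-2.75
n=1: y=-2.75, sp=-2, e=sp−y=0.75; I=-1.25, D=e−e_prev=2.75; u=2·0.75+3/4·(-1.25)+0·2.75=0.5625; next y=7/10·(-2.75)+1/2·0.5625=-1.64375
n=2: y=-1.64375, sp=-2, e=sp−y=-0.35625; I=-1.60625, D=e−e_prev=-1.10625; u=2·(-0.35625)+3/4·(-1.60625)+0·(-1.10625)≈-1.917188; next y=7/10·(-1.64375)+1/2·(-1.917188)≈-2.109219
n=3: y≈-2.109219, sp=-2, e=sp−y≈0.109219; I≈-1.497031, D=e−e_prev≈0.465469; u=2·0.109219+3/4·(-1.497031)+0·0.465469≈-0.904336; next y=7/10·(-2.109219)+1/2·(-0.904336)≈-1.928621
n=4: y≈-1.928621, sp=-2, e=sp−y≈-0.071379; I≈-1.568410, D=e−e_prev≈-0.180598; u=2·(-0.071379)+3/4·(-1.568410)+0·(-0.180598)≈-1.319065; next y=7/10·(-1.928621)+1/2·(-1.319065)≈-2.009567
n=5: y≈-2.009567, sp=-2, e=sp−y≈0.009567; I≈-1.558843, D=e−e_prev≈0.080946; u=2·0.009567+3/4·(-1.558843)+0·0.080946≈-1.149997; next y=7/10·(-2.009567)+1/2·(-1.149997)≈-1.981696
n=6: y≈-1.981696, sp=-2, e=sp−y≈-0.018304; I≈-1.577147, D=e−e_prev≈-0.027872; u=2·(-0.018304)+3/4·(-1.577147)+0·(-0.027872)≈-1.219469; next y=7/10·(-1.981696)+1/2·(-1.219469)≈-1.996921
n=7: y≈-1.996921, sp=-2, e=sp−y≈-0.003079; I≈-1.580226, D=e−e_prev≈0.015226; u=2·(-0.003079)+3/4·(-1.580226)+0·0.015226≈-1.191326; next y=7/10·(-1.996921)+1/2·(-1.191326)≈-1.993508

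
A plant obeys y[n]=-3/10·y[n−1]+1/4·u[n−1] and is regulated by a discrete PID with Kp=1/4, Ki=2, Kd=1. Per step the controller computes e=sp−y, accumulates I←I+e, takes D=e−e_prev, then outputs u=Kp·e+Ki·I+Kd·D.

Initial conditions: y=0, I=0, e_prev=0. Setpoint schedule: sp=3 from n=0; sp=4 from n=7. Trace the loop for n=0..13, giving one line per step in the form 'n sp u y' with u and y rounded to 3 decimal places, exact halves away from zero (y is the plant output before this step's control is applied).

(exact arithmetic carried between steps; '≈' marks a value shown rounded to 6 d.p. or computed from one; I and e_prev carry over from the previous line; the table rounds u and y to 3 d.p., halves away from zero)
n=0: y=0, sp=3, e=sp−y=3; I=3, D=e−e_prev=3; u=1/4·3+2·3+1·3=9.75; next y=-3/10·0+1/4·9.75=2.4375
n=1: y=2.4375, sp=3, e=sp−y=0.5625; I=3.5625, D=e−e_prev=-2.4375; u=1/4·0.5625+2·3.5625+1·(-2.4375)=4.828125; next y=-3/10·2.4375+1/4·4.828125≈0.475781
n=2: y≈0.475781, sp=3, e=sp−y≈2.524219; I≈6.086719, D=e−e_prev≈1.961719; u=1/4·2.524219+2·6.086719+1·1.961719≈14.766211; next y=-3/10·0.475781+1/4·14.766211≈3.548818
n=3: y≈3.548818, sp=3, e=sp−y≈-0.548818; I≈5.537900, D=e−e_prev≈-3.073037; u=1/4·(-0.548818)+2·5.537900+1·(-3.073037)≈7.865559; next y=-3/10·3.548818+1/4·7.865559≈0.901744
n=4: y≈0.901744, sp=3, e=sp−y≈2.098256; I≈7.636156, D=e−e_prev≈2.647074; u=1/4·2.098256+2·7.636156+1·2.647074≈18.443950; next y=-3/10·0.901744+1/4·18.443950≈4.340464
n=5: y≈4.340464, sp=3, e=sp−y≈-1.340464; I≈6.295692, D=e−e_prev≈-3.438720; u=1/4·(-1.340464)+2·6.295692+1·(-3.438720)≈8.817548; next y=-3/10·4.340464+1/4·8.817548≈0.902248
n=6: y≈0.902248, sp=3, e=sp−y≈2.097752; I≈8.393444, D=e−e_prev≈3.438217; u=1/4·2.097752+2·8.393444+1·3.438217≈20.749543; next y=-3/10·0.902248+1/4·20.749543≈4.916712
n=7: y≈4.916712, sp=4, e=sp−y≈-0.916712; I≈7.476733, D=e−e_prev≈-3.014464; u=1/4·(-0.916712)+2·7.476733+1·(-3.014464)≈11.709824; next y=-3/10·4.916712+1/4·11.709824≈1.452442
n=8: y≈1.452442, sp=4, e=sp−y≈2.547558; I≈10.024290, D=e−e_prev≈3.464269; u=1/4·2.547558+2·10.024290+1·3.464269≈24.149739; next y=-3/10·1.452442+1/4·24.149739≈5.601702
n=9: y≈5.601702, sp=4, e=sp−y≈-1.601702; I≈8.422588, D=e−e_prev≈-4.149260; u=1/4·(-1.601702)+2·8.422588+1·(-4.149260)≈12.295491; next y=-3/10·5.601702+1/4·12.295491≈1.393362
n=10: y≈1.393362, sp=4, e=sp−y≈2.606638; I≈11.029226, D=e−e_prev≈4.208340; u=1/4·2.606638+2·11.029226+1·4.208340≈26.918451; next y=-3/10·1.393362+1/4·26.918451≈6.311604
n=11: y≈6.311604, sp=4, e=sp−y≈-2.311604; I≈8.717622, D=e−e_prev≈-4.918242; u=1/4·(-2.311604)+2·8.717622+1·(-4.918242)≈11.939101; next y=-3/10·6.311604+1/4·11.939101≈1.091294
n=12: y≈1.091294, sp=4, e=sp−y≈2.908706; I≈11.626328, D=e−e_prev≈5.220310; u=1/4·2.908706+2·11.626328+1·5.220310≈29.200142; next y=-3/10·1.091294+1/4·29.200142≈6.972647
n=13: y≈6.972647, sp=4, e=sp−y≈-2.972647; I≈8.653680, D=e−e_prev≈-5.881353; u=1/4·(-2.972647)+2·8.653680+1·(-5.881353)≈10.682846; next y=-3/10·6.972647+1/4·10.682846≈0.578917

0 3 9.750 0.000
1 3 4.828 2.438
2 3 14.766 0.476
3 3 7.866 3.549
4 3 18.444 0.902
5 3 8.818 4.340
6 3 20.750 0.902
7 4 11.710 4.917
8 4 24.150 1.452
9 4 12.295 5.602
10 4 26.918 1.393
11 4 11.939 6.312
12 4 29.200 1.091
13 4 10.683 6.973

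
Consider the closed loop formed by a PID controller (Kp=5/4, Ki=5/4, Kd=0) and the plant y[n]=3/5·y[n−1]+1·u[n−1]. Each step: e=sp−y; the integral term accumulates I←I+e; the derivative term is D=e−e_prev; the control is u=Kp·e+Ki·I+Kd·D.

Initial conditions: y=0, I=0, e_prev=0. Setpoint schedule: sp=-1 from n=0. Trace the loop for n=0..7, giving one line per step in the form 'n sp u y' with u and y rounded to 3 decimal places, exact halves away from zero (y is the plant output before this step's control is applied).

0 -1 -2.500 0.000
1 -1 2.500 -2.500
2 -1 -4.375 1.000
3 -1 5.063 -3.775
4 -1 -7.900 2.798
5 -1 9.901 -6.222
6 -1 -14.546 6.168
7 -1 19.026 -10.845

(exact arithmetic carried between steps; '≈' marks a value shown rounded to 6 d.p. or computed from one; I and e_prev carry over from the previous line; the table rounds u and y to 3 d.p., halves away from zero)
n=0: y=0, sp=-1, e=sp−y=-1; I=-1, D=e−e_prev=-1; u=5/4·(-1)+5/4·(-1)+0·(-1)=-2.5; next y=3/5·0+1·(-2.5)=-2.5
n=1: y=-2.5, sp=-1, e=sp−y=1.5; I=0.5, D=e−e_prev=2.5; u=5/4·1.5+5/4·0.5+0·2.5=2.5; next y=3/5·(-2.5)+1·2.5=1
n=2: y=1, sp=-1, e=sp−y=-2; I=-1.5, D=e−e_prev=-3.5; u=5/4·(-2)+5/4·(-1.5)+0·(-3.5)=-4.375; next y=3/5·1+1·(-4.375)=-3.775
n=3: y=-3.775, sp=-1, e=sp−y=2.775; I=1.275, D=e−e_prev=4.775; u=5/4·2.775+5/4·1.275+0·4.775=5.0625; next y=3/5·(-3.775)+1·5.0625=2.7975
n=4: y=2.7975, sp=-1, e=sp−y=-3.7975; I=-2.5225, D=e−e_prev=-6.5725; u=5/4·(-3.7975)+5/4·(-2.5225)+0·(-6.5725)=-7.9; next y=3/5·2.7975+1·(-7.9)=-6.2215
n=5: y=-6.2215, sp=-1, e=sp−y=5.2215; I=2.699, D=e−e_prev=9.019; u=5/4·5.2215+5/4·2.699+0·9.019=9.900625; next y=3/5·(-6.2215)+1·9.900625=6.167725
n=6: y=6.167725, sp=-1, e=sp−y=-7.167725; I=-4.468725, D=e−e_prev=-12.389225; u=5/4·(-7.167725)+5/4·(-4.468725)+0·(-12.389225)≈-14.545563; next y=3/5·6.167725+1·(-14.545563)≈-10.844928
n=7: y≈-10.844928, sp=-1, e=sp−y≈9.844928; I≈5.376203, D=e−e_prev≈17.012653; u=5/4·9.844928+5/4·5.376203+0·17.012653≈19.026413; next y=3/5·(-10.844928)+1·19.026413≈12.519456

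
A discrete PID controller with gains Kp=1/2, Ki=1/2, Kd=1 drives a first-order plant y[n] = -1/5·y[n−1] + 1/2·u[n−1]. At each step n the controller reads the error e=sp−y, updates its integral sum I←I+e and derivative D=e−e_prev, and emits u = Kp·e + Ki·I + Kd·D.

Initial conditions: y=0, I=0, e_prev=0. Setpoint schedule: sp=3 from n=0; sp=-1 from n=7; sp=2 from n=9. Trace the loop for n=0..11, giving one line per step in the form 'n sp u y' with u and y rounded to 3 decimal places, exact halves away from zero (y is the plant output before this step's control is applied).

(exact arithmetic carried between steps; '≈' marks a value shown rounded to 6 d.p. or computed from one; I and e_prev carry over from the previous line; the table rounds u and y to 3 d.p., halves away from zero)
n=0: y=0, sp=3, e=sp−y=3; I=3, D=e−e_prev=3; u=1/2·3+1/2·3+1·3=6; next y=-1/5·0+1/2·6=3
n=1: y=3, sp=3, e=sp−y=0; I=3, D=e−e_prev=-3; u=1/2·0+1/2·3+1·(-3)=-1.5; next y=-1/5·3+1/2·(-1.5)=-1.35
n=2: y=-1.35, sp=3, e=sp−y=4.35; I=7.35, D=e−e_prev=4.35; u=1/2·4.35+1/2·7.35+1·4.35=10.2; next y=-1/5·(-1.35)+1/2·10.2=5.37
n=3: y=5.37, sp=3, e=sp−y=-2.37; I=4.98, D=e−e_prev=-6.72; u=1/2·(-2.37)+1/2·4.98+1·(-6.72)=-5.415; next y=-1/5·5.37+1/2·(-5.415)=-3.7815
n=4: y=-3.7815, sp=3, e=sp−y=6.7815; I=11.7615, D=e−e_prev=9.1515; u=1/2·6.7815+1/2·11.7615+1·9.1515=18.423; next y=-1/5·(-3.7815)+1/2·18.423=9.9678
n=5: y=9.9678, sp=3, e=sp−y=-6.9678; I=4.7937, D=e−e_prev=-13.7493; u=1/2·(-6.9678)+1/2·4.7937+1·(-13.7493)=-14.83635; next y=-1/5·9.9678+1/2·(-14.83635)=-9.411735
n=6: y=-9.411735, sp=3, e=sp−y=12.411735; I=17.205435, D=e−e_prev=19.379535; u=1/2·12.411735+1/2·17.205435+1·19.379535=34.18812; next y=-1/5·(-9.411735)+1/2·34.18812=18.976407
n=7: y=18.976407, sp=-1, e=sp−y=-19.976407; I=-2.770972, D=e−e_prev=-32.388142; u=1/2·(-19.976407)+1/2·(-2.770972)+1·(-32.388142)≈-43.761832; next y=-1/5·18.976407+1/2·(-43.761832)≈-25.676197
n=8: y≈-25.676197, sp=-1, e=sp−y≈24.676197; I≈21.905225, D=e−e_prev≈44.652604; u=1/2·24.676197+1/2·21.905225+1·44.652604≈67.943315; next y=-1/5·(-25.676197)+1/2·67.943315≈39.106897
n=9: y≈39.106897, sp=2, e=sp−y≈-37.106897; I≈-15.201672, D=e−e_prev≈-61.783094; u=1/2·(-37.106897)+1/2·(-15.201672)+1·(-61.783094)≈-87.937379; next y=-1/5·39.106897+1/2·(-87.937379)≈-51.790069
n=10: y≈-51.790069, sp=2, e=sp−y≈53.790069; I≈38.588397, D=e−e_prev≈90.896966; u=1/2·53.790069+1/2·38.588397+1·90.896966≈137.086199; next y=-1/5·(-51.790069)+1/2·137.086199≈78.901113
n=11: y≈78.901113, sp=2, e=sp−y≈-76.901113; I≈-38.312716, D=e−e_prev≈-130.691182; u=1/2·(-76.901113)+1/2·(-38.312716)+1·(-130.691182)≈-188.298097; next y=-1/5·78.901113+1/2·(-188.298097)≈-109.929271

0 3 6.000 0.000
1 3 -1.500 3.000
2 3 10.200 -1.350
3 3 -5.415 5.370
4 3 18.423 -3.782
5 3 -14.836 9.968
6 3 34.188 -9.412
7 -1 -43.762 18.976
8 -1 67.943 -25.676
9 2 -87.937 39.107
10 2 137.086 -51.790
11 2 -188.298 78.901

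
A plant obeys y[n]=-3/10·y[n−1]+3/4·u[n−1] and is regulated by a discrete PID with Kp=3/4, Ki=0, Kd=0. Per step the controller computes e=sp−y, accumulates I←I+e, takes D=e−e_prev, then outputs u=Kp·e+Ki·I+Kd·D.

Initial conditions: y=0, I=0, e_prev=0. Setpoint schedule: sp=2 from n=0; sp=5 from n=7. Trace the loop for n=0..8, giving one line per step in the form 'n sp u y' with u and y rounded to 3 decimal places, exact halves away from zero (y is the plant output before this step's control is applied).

(exact arithmetic carried between steps; '≈' marks a value shown rounded to 6 d.p. or computed from one; I and e_prev carry over from the previous line; the table rounds u and y to 3 d.p., halves away from zero)
n=0: y=0, sp=2, e=sp−y=2; I=2, D=e−e_prev=2; u=3/4·2+0·2+0·2=1.5; next y=-3/10·0+3/4·1.5=1.125
n=1: y=1.125, sp=2, e=sp−y=0.875; I=2.875, D=e−e_prev=-1.125; u=3/4·0.875+0·2.875+0·(-1.125)=0.65625; next y=-3/10·1.125+3/4·0.65625≈0.154688
n=2: y≈0.154688, sp=2, e=sp−y≈1.845313; I≈4.720313, D=e−e_prev≈0.970313; u=3/4·1.845313+0·4.720313+0·0.970313≈1.383984; next y=-3/10·0.154688+3/4·1.383984≈0.991582
n=3: y≈0.991582, sp=2, e=sp−y≈1.008418; I≈5.728730, D=e−e_prev≈-0.836895; u=3/4·1.008418+0·5.728730+0·(-0.836895)≈0.756313; next y=-3/10·0.991582+3/4·0.756313≈0.269760
n=4: y≈0.269760, sp=2, e=sp−y≈1.730240; I≈7.458970, D=e−e_prev≈0.721822; u=3/4·1.730240+0·7.458970+0·0.721822≈1.297680; next y=-3/10·0.269760+3/4·1.297680≈0.892332
n=5: y≈0.892332, sp=2, e=sp−y≈1.107668; I≈8.566638, D=e−e_prev≈-0.622571; u=3/4·1.107668+0·8.566638+0·(-0.622571)≈0.830751; next y=-3/10·0.892332+3/4·0.830751≈0.355364
n=6: y≈0.355364, sp=2, e=sp−y≈1.644636; I≈10.211274, D=e−e_prev≈0.536968; u=3/4·1.644636+0·10.211274+0·0.536968≈1.233477; next y=-3/10·0.355364+3/4·1.233477≈0.818499
n=7: y≈0.818499, sp=5, e=sp−y≈4.181501; I≈14.392776, D=e−e_prev≈2.536865; u=3/4·4.181501+0·14.392776+0·2.536865≈3.136126; next y=-3/10·0.818499+3/4·3.136126≈2.106545
n=8: y≈2.106545, sp=5, e=sp−y≈2.893455; I≈17.286231, D=e−e_prev≈-1.288046; u=3/4·2.893455+0·17.286231+0·(-1.288046)≈2.170091; next y=-3/10·2.106545+3/4·2.170091≈0.995605

0 2 1.500 0.000
1 2 0.656 1.125
2 2 1.384 0.155
3 2 0.756 0.992
4 2 1.298 0.270
5 2 0.831 0.892
6 2 1.233 0.355
7 5 3.136 0.818
8 5 2.170 2.107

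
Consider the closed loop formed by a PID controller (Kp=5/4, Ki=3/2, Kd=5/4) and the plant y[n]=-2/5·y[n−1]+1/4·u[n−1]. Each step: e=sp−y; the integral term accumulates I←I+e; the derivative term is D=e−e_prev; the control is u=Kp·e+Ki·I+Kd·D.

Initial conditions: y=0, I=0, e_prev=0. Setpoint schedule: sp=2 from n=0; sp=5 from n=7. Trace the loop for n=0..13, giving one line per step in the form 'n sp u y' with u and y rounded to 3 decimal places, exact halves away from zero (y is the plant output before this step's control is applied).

(exact arithmetic carried between steps; '≈' marks a value shown rounded to 6 d.p. or computed from one; I and e_prev carry over from the previous line; the table rounds u and y to 3 d.p., halves away from zero)
n=0: y=0, sp=2, e=sp−y=2; I=2, D=e−e_prev=2; u=5/4·2+3/2·2+5/4·2=8; next y=-2/5·0+1/4·8=2
n=1: y=2, sp=2, e=sp−y=0; I=2, D=e−e_prev=-2; u=5/4·0+3/2·2+5/4·(-2)=0.5; next y=-2/5·2+1/4·0.5=-0.675
n=2: y=-0.675, sp=2, e=sp−y=2.675; I=4.675, D=e−e_prev=2.675; u=5/4·2.675+3/2·4.675+5/4·2.675=13.7; next y=-2/5·(-0.675)+1/4·13.7=3.695
n=3: y=3.695, sp=2, e=sp−y=-1.695; I=2.98, D=e−e_prev=-4.37; u=5/4·(-1.695)+3/2·2.98+5/4·(-4.37)=-3.11125; next y=-2/5·3.695+1/4·(-3.11125)≈-2.255813
n=4: y≈-2.255813, sp=2, e=sp−y≈4.255813; I≈7.235813, D=e−e_prev≈5.950813; u=5/4·4.255813+3/2·7.235813+5/4·5.950813≈23.612; next y=-2/5·(-2.255813)+1/4·23.612≈6.805325
n=5: y=6.805325, sp=2, e=sp−y=-4.805325; I≈2.430488, D=e−e_prev≈-9.061138; u=5/4·(-4.805325)+3/2·2.430488+5/4·(-9.061138)≈-13.687347; next y=-2/5·6.805325+1/4·(-13.687347)≈-6.143967
n=6: y≈-6.143967, sp=2, e=sp−y≈8.143967; I≈10.574454, D=e−e_prev≈12.949292; u=5/4·8.143967+3/2·10.574454+5/4·12.949292≈42.228254; next y=-2/5·(-6.143967)+1/4·42.228254≈13.014650
n=7: y≈13.014650, sp=5, e=sp−y≈-8.014650; I≈2.559804, D=e−e_prev≈-16.158617; u=5/4·(-8.014650)+3/2·2.559804+5/4·(-16.158617)≈-26.376878; next y=-2/5·13.014650+1/4·(-26.376878)≈-11.800080
n=8: y≈-11.800080, sp=5, e=sp−y≈16.800080; I≈19.359884, D=e−e_prev≈24.814730; u=5/4·16.800080+3/2·19.359884+5/4·24.814730≈81.058337; next y=-2/5·(-11.800080)+1/4·81.058337≈24.984616
n=9: y≈24.984616, sp=5, e=sp−y≈-19.984616; I≈-0.624733, D=e−e_prev≈-36.784696; u=5/4·(-19.984616)+3/2·(-0.624733)+5/4·(-36.784696)≈-71.898739; next y=-2/5·24.984616+1/4·(-71.898739)≈-27.968531
n=10: y≈-27.968531, sp=5, e=sp−y≈32.968531; I≈32.343799, D=e−e_prev≈52.953147; u=5/4·32.968531+3/2·32.343799+5/4·52.953147≈155.917796; next y=-2/5·(-27.968531)+1/4·155.917796≈50.166862
n=11: y≈50.166862, sp=5, e=sp−y≈-45.166862; I≈-12.823063, D=e−e_prev≈-78.135393; u=5/4·(-45.166862)+3/2·(-12.823063)+5/4·(-78.135393)≈-173.362412; next y=-2/5·50.166862+1/4·(-173.362412)≈-63.407348
n=12: y≈-63.407348, sp=5, e=sp−y≈68.407348; I≈55.584285, D=e−e_prev≈113.574209; u=5/4·68.407348+3/2·55.584285+5/4·113.574209≈310.853374; next y=-2/5·(-63.407348)+1/4·310.853374≈103.076282
n=13: y≈103.076282, sp=5, e=sp−y≈-98.076282; I≈-42.491998, D=e−e_prev≈-166.483630; u=5/4·(-98.076282)+3/2·(-42.491998)+5/4·(-166.483630)≈-394.437887; next y=-2/5·103.076282+1/4·(-394.437887)≈-139.839985

0 2 8.000 0.000
1 2 0.500 2.000
2 2 13.700 -0.675
3 2 -3.111 3.695
4 2 23.612 -2.256
5 2 -13.687 6.805
6 2 42.228 -6.144
7 5 -26.377 13.015
8 5 81.058 -11.800
9 5 -71.899 24.985
10 5 155.918 -27.969
11 5 -173.362 50.167
12 5 310.853 -63.407
13 5 -394.438 103.076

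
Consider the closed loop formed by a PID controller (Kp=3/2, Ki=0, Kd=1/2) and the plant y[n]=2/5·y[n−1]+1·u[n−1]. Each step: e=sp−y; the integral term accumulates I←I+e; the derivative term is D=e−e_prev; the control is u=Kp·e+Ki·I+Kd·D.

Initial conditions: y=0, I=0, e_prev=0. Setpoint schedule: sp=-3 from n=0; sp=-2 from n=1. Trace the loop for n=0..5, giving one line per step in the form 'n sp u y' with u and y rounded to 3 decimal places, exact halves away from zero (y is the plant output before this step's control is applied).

0 -3 -6.000 0.000
1 -2 9.500 -6.000
2 -2 -20.200 7.100
3 -2 35.270 -17.360
4 -2 -68.332 28.326
5 -2 125.166 -57.002

(exact arithmetic carried between steps; '≈' marks a value shown rounded to 6 d.p. or computed from one; I and e_prev carry over from the previous line; the table rounds u and y to 3 d.p., halves away from zero)
n=0: y=0, sp=-3, e=sp−y=-3; I=-3, D=e−e_prev=-3; u=3/2·(-3)+0·(-3)+1/2·(-3)=-6; next y=2/5·0+1·(-6)=-6
n=1: y=-6, sp=-2, e=sp−y=4; I=1, D=e−e_prev=7; u=3/2·4+0·1+1/2·7=9.5; next y=2/5·(-6)+1·9.5=7.1
n=2: y=7.1, sp=-2, e=sp−y=-9.1; I=-8.1, D=e−e_prev=-13.1; u=3/2·(-9.1)+0·(-8.1)+1/2·(-13.1)=-20.2; next y=2/5·7.1+1·(-20.2)=-17.36
n=3: y=-17.36, sp=-2, e=sp−y=15.36; I=7.26, D=e−e_prev=24.46; u=3/2·15.36+0·7.26+1/2·24.46=35.27; next y=2/5·(-17.36)+1·35.27=28.326
n=4: y=28.326, sp=-2, e=sp−y=-30.326; I=-23.066, D=e−e_prev=-45.686; u=3/2·(-30.326)+0·(-23.066)+1/2·(-45.686)=-68.332; next y=2/5·28.326+1·(-68.332)=-57.0016
n=5: y=-57.0016, sp=-2, e=sp−y=55.0016; I=31.9356, D=e−e_prev=85.3276; u=3/2·55.0016+0·31.9356+1/2·85.3276=125.1662; next y=2/5·(-57.0016)+1·125.1662=102.36556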